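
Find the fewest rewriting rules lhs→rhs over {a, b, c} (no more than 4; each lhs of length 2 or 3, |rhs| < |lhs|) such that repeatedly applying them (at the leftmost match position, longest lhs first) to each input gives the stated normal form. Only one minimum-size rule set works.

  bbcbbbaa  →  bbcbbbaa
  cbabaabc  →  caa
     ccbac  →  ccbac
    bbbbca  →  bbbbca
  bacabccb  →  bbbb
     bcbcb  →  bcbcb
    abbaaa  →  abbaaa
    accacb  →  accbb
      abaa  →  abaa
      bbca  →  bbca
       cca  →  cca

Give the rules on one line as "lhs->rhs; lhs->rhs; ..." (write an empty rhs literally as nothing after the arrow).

abc->a; acb->bb; bab->

  | bbcbbbaa
  | cbabaabc => caabc => caa
  | ccbac
  | bbbbca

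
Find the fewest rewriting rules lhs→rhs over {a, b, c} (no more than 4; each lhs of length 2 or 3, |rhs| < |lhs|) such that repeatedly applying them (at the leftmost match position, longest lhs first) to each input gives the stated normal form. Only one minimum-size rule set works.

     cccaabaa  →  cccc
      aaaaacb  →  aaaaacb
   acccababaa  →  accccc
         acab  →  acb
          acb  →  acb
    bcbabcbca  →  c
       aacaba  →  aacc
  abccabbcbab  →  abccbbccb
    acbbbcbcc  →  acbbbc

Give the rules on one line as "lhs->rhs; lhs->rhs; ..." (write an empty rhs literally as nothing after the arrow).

  | cccaabaa => cccabaa => cccbaa => cccca => cccc
  | aaaaacb
  | acccababaa => acccbabaa => accccbaa => accccca => accccc
  | acab => acb

ba->c; ca->c; cbc->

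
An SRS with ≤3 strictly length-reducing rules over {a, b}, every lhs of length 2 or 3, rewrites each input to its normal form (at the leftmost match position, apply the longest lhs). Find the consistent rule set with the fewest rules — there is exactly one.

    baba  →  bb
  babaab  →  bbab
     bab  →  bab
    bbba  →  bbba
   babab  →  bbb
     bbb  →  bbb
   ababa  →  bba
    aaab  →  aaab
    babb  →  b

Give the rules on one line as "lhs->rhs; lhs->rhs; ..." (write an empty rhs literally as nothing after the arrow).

aba->b; abb->

  | baba => bb
  | babaab => bbab
  | bab
  | bbba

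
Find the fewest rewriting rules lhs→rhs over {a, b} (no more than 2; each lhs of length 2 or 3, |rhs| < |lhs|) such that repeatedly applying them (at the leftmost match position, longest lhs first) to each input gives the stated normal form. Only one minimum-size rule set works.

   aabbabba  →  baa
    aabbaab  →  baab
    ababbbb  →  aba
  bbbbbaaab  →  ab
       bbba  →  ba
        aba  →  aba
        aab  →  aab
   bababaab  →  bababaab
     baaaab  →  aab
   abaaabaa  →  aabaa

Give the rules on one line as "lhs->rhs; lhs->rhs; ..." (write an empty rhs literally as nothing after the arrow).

  | aabbabba => aaabba => babba => baa
  | aabbaab => aaaab => baab
  | ababbbb => ababb => aba
  | bbbbbaaab => bbbaaab => baaab => bbab => ab

aaa->ba; bb->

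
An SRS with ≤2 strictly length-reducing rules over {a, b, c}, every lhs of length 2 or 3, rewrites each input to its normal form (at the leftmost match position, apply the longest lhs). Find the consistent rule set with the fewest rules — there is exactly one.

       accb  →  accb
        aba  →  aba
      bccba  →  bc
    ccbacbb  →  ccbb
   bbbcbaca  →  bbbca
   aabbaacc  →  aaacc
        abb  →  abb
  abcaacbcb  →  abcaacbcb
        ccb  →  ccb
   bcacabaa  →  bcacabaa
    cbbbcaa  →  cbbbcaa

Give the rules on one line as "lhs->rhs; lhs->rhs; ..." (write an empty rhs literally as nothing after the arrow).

bba->; cba->

  | accb
  | aba
  | bccba => bc
  | ccbacbb => ccbb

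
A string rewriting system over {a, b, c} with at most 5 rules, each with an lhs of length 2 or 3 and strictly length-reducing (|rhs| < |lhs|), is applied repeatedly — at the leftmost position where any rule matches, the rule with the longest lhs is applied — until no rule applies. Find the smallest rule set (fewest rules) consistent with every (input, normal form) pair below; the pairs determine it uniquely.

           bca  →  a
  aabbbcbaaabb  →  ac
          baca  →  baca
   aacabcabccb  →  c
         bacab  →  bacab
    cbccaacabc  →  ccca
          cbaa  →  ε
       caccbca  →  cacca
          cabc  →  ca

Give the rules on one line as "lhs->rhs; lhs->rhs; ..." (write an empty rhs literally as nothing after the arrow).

aa->; bb->c; bc->; cb->

  | bca => a
  | aabbbcbaaabb => bbbcbaaabb => cbcbaaabb => cbaaabb => aaabb => abb => ac
  | baca
  | aacabcabccb => cabcabccb => caabccb => cbccb => ccb => c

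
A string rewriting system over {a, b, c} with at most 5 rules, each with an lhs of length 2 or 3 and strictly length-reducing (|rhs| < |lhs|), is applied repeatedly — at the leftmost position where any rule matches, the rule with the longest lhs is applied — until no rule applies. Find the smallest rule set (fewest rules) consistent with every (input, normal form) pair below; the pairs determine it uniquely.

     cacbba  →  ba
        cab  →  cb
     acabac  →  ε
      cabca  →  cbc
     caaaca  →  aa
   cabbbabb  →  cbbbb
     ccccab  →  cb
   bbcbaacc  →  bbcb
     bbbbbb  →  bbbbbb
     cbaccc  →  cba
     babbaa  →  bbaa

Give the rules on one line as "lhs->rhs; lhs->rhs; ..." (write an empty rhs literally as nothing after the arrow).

ab->; ac->; ca->c; cc->a

  | cacbba => ccbba => abba => ba
  | cab => cb
  | acabac => abac => ac => ε
  | cabca => cbca => cbc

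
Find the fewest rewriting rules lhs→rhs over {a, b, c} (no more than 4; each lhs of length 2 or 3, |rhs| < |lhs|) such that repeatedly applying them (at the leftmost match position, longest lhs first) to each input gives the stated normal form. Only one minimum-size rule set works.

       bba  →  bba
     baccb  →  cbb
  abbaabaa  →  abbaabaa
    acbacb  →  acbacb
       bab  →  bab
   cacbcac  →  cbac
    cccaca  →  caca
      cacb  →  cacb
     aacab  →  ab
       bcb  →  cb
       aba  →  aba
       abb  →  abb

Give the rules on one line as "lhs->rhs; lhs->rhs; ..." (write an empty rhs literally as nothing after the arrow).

aac->; acc->cb; bc->c; cc->c

  | bba
  | baccb => bcbb => cbb
  | abbaabaa
  | acbacb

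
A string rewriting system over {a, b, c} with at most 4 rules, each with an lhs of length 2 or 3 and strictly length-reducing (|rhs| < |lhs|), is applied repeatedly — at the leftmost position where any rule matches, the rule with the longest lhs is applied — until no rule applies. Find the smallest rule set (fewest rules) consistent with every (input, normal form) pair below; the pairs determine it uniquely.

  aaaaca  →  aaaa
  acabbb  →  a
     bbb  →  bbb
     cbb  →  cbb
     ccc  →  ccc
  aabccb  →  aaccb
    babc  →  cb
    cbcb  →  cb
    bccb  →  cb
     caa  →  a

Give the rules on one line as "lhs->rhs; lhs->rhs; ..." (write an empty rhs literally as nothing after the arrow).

  | aaaaca => aaaa
  | acabbb => abbb => abb => ab => a
  | bbb
  | cbb

ab->a; bac->cb; bc->; ca->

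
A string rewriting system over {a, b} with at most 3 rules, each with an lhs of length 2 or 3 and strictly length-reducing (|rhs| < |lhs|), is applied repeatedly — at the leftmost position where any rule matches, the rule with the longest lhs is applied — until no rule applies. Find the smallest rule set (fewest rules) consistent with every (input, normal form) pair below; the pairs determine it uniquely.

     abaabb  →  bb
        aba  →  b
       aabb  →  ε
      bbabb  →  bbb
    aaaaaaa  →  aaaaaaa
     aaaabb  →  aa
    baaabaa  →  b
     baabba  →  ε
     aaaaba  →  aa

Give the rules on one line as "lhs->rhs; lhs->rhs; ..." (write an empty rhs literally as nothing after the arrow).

  | abaabb => babb => bb
  | aba => b
  | aabb => ab => ε
  | bbabb => bbb

ab->; aba->b; ba->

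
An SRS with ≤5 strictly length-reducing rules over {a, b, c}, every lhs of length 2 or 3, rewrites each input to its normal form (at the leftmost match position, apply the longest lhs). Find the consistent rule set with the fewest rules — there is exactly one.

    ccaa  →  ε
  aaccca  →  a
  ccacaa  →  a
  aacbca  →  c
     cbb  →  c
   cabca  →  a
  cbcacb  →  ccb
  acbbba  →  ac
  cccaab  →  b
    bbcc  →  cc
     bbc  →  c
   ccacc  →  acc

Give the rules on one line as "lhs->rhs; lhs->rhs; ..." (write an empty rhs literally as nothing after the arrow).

aa->; ba->; bb->; ca->a

  | ccaa => caa => aa => ε
  | aaccca => ccca => cca => ca => a
  | ccacaa => cacaa => acaa => aaa => a
  | aacbca => cbca => cba => c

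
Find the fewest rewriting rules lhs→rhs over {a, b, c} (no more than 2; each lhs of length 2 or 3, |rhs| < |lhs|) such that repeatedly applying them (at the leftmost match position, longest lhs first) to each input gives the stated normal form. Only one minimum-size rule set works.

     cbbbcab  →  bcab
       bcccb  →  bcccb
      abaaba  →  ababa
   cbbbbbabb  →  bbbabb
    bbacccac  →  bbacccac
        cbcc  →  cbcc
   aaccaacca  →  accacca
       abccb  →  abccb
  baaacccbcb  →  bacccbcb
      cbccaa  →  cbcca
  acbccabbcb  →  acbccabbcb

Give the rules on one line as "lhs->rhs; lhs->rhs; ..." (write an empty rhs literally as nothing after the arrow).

aa->a; cbb->

  | cbbbcab => bcab
  | bcccb
  | abaaba => ababa
  | cbbbbbabb => bbbabb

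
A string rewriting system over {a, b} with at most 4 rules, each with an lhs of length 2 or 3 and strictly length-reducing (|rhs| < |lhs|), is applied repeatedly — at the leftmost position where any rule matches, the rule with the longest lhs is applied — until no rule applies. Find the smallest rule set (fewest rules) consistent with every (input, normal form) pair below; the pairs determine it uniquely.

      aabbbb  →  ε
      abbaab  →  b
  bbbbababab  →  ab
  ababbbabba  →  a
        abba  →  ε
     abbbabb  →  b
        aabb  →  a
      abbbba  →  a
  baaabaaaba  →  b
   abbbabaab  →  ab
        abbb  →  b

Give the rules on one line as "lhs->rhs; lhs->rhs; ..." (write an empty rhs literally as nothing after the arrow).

aa->; aba->b; bb->a; bba->bb

  | aabbbb => bbbb => abb => aa => ε
  | abbaab => abbab => abbb => aab => b
  | bbbbababab => abbababab => abbbabab => aababab => babab => bbb => ab
  | ababbbabba => bbbbabba => abbabba => abbbba => aabba => bba => bb => a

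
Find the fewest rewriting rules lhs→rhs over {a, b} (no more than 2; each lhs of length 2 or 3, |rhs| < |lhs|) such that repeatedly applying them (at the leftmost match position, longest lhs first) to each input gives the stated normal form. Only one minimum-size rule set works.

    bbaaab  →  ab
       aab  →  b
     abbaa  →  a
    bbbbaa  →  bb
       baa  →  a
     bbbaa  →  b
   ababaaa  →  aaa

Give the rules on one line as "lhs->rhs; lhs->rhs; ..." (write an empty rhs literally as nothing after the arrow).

  | bbaaab => baab => ab
  | aab => b
  | abbaa => aba => a
  | bbbbaa => bbba => bb

aab->b; ba->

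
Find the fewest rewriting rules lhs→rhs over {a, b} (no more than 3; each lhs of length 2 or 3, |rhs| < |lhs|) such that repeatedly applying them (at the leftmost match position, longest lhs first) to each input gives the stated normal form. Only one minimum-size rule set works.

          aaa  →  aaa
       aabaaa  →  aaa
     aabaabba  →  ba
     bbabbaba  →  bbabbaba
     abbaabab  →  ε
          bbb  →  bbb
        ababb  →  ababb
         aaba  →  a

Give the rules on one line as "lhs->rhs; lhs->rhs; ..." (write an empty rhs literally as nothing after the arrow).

aab->; baa->aa

  | aaa
  | aabaaa => aaa
  | aabaabba => aabba => ba
  | bbabbaba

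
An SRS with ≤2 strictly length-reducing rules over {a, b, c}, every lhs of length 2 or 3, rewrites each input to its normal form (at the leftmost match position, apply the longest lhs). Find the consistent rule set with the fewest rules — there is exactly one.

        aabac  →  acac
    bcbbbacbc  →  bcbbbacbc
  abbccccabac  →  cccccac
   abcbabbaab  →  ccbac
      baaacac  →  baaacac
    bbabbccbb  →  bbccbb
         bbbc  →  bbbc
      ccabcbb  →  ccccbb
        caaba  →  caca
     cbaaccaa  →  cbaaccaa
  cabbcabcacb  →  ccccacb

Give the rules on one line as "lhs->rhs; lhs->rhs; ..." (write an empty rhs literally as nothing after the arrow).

ab->c; abb->

  | aabac => acac
  | bcbbbacbc
  | abbccccabac => ccccabac => cccccac
  | abcbabbaab => ccbabbaab => ccbaab => ccbac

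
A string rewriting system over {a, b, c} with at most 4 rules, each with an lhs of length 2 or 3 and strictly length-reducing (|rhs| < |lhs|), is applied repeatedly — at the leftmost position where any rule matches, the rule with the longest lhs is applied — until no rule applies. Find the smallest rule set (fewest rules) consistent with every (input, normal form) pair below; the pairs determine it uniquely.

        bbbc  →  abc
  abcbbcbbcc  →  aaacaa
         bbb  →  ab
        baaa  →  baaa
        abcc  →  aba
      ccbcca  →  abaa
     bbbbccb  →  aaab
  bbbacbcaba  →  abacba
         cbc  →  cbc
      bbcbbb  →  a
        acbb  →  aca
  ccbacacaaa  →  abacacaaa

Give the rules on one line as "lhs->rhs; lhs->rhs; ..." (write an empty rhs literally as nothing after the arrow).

bb->a; bcb->ab; cab->; cc->a

  | bbbc => abc
  | abcbbcbbcc => aabbcbbcc => aaacbbcc => aaacacc => aaacaa
  | bbb => ab
  | baaa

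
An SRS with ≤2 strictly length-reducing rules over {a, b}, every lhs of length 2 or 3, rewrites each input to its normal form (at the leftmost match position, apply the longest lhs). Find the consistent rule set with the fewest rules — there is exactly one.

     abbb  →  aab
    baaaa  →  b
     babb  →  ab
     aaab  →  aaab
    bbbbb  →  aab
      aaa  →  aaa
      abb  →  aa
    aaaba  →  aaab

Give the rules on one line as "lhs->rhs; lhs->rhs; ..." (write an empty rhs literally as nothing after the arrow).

  | abbb => aab
  | baaaa => baaa => baa => ba => b
  | babb => bbb => ab
  | aaab

ba->b; bb->a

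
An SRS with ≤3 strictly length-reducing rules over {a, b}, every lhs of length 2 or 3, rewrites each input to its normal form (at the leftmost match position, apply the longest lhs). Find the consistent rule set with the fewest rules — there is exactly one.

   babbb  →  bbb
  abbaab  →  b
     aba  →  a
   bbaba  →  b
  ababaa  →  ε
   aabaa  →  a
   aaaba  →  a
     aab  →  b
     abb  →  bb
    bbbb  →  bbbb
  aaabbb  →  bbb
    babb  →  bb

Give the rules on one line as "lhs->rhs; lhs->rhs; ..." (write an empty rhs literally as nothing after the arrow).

  | babbb => bbb
  | abbaab => bbaab => bab => b
  | aba => a
  | bbaba => bba => b

aa->; abb->bb; ba->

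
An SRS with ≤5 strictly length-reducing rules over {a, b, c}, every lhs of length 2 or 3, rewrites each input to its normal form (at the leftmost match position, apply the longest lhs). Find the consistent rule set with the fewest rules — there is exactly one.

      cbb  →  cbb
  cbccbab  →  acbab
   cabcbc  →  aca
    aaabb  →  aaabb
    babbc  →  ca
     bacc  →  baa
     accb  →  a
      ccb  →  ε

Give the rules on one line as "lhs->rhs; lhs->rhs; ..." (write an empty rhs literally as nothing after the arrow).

  | cbb
  | cbccbab => cccbab => acbab
  | cabcbc => ccabc => aabc => aca
  | aaabb

abc->ca; bc->c; cc->a; ccb->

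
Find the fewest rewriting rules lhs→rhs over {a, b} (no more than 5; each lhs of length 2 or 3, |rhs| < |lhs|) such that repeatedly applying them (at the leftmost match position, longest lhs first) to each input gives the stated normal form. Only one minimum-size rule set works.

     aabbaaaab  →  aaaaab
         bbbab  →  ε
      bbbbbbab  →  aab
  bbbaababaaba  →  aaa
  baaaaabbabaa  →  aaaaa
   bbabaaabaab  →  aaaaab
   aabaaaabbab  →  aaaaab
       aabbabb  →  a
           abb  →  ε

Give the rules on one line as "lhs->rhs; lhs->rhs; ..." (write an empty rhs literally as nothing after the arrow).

  | aabbaaaab => aaaaab
  | bbbab => abab => abb => ε
  | bbbbbbab => abbbbab => bbab => aab
  | bbbaababaaba => abaababaaba => aababaaba => aabbaaba => aaaba => aaa

abb->; ba->; bab->bb; bb->a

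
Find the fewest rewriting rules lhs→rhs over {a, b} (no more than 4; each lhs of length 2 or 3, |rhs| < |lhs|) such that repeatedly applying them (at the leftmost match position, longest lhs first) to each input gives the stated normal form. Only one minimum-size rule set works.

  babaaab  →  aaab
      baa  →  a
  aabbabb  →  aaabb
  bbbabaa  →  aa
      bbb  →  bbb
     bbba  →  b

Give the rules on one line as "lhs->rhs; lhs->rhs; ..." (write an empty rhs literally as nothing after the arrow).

ba->b; baa->a; bba->a

  | babaaab => bbaaab => aaab
  | baa => a
  | aabbabb => aaabb
  | bbbabaa => babaa => bbaa => aa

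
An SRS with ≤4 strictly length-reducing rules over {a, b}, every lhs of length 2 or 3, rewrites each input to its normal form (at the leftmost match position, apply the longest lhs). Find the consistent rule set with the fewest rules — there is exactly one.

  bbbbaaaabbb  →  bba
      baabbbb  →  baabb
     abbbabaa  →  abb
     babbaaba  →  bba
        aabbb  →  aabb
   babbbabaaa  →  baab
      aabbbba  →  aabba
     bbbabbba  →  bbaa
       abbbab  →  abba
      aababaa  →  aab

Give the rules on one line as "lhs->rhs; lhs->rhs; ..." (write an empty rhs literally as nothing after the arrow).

  | bbbbaaaabbb => bbbaaaabbb => bbaaaabbb => bbabbb => bbabb => bbab => bba
  | baabbbb => baabbb => baabb
  | abbbabaa => abbabaa => abbaaa => abb
  | babbaaba => babaaba => baaaba => bba

aaa->; bab->ba; bbb->bb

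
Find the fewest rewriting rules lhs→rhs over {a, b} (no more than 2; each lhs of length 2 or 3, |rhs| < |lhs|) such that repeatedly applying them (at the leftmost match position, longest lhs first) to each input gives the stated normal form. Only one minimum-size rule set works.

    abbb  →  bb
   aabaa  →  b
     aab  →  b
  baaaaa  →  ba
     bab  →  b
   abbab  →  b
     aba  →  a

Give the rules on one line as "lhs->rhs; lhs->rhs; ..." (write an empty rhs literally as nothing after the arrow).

aa->; ab->

  | abbb => bb
  | aabaa => baa => b
  | aab => b
  | baaaaa => baaa => ba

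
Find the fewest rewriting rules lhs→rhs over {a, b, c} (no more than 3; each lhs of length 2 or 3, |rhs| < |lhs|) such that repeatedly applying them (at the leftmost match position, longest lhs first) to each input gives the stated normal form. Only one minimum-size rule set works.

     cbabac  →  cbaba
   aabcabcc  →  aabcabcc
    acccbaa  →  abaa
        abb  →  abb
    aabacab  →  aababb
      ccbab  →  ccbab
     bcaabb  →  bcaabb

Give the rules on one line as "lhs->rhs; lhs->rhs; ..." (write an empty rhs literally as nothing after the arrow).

  | cbabac => cbaba
  | aabcabcc
  | acccbaa => accbaa => acbaa => abaa
  | abb

ac->a; aca->ab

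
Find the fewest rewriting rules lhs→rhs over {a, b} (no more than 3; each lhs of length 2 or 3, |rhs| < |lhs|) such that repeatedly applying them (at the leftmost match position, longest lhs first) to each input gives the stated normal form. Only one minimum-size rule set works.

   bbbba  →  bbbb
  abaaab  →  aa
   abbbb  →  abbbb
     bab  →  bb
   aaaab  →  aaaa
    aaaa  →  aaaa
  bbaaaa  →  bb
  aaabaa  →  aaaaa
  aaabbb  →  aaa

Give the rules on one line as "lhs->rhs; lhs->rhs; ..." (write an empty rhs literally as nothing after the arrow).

aab->aa; aba->; ba->b

  | bbbba => bbbb
  | abaaab => aab => aa
  | abbbb
  | bab => bb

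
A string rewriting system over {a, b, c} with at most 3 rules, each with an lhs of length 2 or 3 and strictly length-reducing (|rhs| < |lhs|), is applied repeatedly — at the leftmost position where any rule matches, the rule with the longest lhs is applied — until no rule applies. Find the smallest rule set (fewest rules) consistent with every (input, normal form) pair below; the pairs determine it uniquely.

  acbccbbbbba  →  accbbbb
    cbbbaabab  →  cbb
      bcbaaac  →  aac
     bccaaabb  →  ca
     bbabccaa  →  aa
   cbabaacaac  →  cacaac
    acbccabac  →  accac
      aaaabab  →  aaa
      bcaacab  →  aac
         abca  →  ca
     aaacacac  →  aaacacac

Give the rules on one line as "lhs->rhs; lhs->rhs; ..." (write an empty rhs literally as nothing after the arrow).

ab->; ba->; bc->

  | acbccbbbbba => accbbbbba => accbbbb
  | cbbbaabab => cbbabab => cbbab => cbb
  | bcbaaac => baaac => aac
  | bccaaabb => caaabb => caab => ca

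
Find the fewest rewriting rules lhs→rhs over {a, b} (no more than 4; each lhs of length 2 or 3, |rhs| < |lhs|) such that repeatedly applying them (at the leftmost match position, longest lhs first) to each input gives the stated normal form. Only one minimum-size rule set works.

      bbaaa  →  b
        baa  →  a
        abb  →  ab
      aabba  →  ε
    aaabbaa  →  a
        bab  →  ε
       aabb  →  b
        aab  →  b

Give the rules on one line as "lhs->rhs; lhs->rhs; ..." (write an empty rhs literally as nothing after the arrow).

  | bbaaa => baaa => aa => b
  | baa => a
  | abb => ab
  | aabba => bbba => bba => ba => ε

aa->b; ba->; bab->; bb->b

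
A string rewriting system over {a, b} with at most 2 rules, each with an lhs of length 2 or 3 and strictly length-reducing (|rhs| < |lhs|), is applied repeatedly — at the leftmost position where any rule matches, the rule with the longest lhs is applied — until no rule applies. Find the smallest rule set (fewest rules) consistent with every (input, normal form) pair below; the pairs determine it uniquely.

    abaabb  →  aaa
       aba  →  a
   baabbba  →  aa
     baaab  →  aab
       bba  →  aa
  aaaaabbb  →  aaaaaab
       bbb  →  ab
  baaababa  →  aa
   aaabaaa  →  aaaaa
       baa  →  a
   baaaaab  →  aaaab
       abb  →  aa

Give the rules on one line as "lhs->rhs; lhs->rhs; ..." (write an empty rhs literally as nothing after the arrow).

ba->; bb->a

  | abaabb => aabb => aaa
  | aba => a
  | baabbba => abbba => aaba => aa
  | baaab => aab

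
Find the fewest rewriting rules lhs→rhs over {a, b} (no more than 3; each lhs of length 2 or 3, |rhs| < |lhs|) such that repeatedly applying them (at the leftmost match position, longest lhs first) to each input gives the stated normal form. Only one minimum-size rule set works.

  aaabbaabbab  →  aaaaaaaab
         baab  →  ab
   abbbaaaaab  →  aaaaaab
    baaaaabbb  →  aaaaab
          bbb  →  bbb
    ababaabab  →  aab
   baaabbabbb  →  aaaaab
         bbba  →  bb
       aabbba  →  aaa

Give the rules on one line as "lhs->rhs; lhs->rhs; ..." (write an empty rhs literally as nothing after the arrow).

abb->aa; ba->

  | aaabbaabbab => aaaaaabbab => aaaaaaaab
  | baab => ab
  | abbbaaaaab => aabaaaaab => aaaaaab
  | baaaaabbb => aaaabbb => aaaaab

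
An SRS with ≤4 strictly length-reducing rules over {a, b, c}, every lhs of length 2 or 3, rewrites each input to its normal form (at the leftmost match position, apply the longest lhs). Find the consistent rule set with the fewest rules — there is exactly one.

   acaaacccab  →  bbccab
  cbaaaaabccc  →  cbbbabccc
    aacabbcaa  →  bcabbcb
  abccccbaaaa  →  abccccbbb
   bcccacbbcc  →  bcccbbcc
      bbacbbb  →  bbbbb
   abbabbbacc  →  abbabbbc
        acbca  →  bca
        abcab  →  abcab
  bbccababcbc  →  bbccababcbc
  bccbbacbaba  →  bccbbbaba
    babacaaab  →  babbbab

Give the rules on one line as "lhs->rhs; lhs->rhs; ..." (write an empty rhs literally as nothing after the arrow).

  | acaaacccab => baaacccab => bbacccab => bbccab
  | cbaaaaabccc => cbbaaabccc => cbbbabccc
  | aacabbcaa => bcabbcaa => bcabbcb
  | abccccbaaaa => abccccbbaa => abccccbbb

aa->b; ac->; aca->ba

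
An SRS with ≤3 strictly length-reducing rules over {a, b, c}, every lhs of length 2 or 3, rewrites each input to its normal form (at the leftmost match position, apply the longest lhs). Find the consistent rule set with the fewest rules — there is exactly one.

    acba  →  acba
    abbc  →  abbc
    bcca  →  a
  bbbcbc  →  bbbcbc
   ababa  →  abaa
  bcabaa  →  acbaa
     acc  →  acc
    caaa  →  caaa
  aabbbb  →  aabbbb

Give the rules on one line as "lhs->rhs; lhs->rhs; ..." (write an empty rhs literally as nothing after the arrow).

bab->ba; bca->ac; bcc->

  | acba
  | abbc
  | bcca => a
  | bbbcbc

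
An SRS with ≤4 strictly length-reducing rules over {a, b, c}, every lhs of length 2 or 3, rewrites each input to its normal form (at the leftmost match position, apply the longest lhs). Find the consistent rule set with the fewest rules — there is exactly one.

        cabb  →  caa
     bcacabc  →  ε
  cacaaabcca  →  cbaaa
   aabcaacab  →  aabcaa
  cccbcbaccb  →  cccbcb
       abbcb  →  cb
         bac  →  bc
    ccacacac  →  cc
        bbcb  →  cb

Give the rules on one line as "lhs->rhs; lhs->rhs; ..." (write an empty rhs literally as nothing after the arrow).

ac->c; aca->b; bb->a; bcc->

  | cabb => caa
  | bcacabc => bcbbc => bcac => bcc => ε
  | cacaaabcca => cbaabcca => cbaaa
  | aabcaacab => aabcabb => aabcaa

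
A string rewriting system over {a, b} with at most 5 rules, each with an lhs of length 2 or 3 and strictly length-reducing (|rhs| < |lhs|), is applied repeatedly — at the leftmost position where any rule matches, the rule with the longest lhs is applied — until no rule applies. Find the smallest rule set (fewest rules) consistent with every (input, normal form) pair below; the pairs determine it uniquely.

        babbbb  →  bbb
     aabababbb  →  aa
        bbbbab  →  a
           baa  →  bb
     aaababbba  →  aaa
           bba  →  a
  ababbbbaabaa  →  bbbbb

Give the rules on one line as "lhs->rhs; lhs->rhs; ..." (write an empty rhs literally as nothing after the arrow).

ab->a; abb->b; ba->a; baa->bb

  | babbbb => abbbb => bbb
  | aabababbb => aaababbb => aaaabbb => aaabb => aab => aa
  | bbbbab => bbbab => bbab => bab => ab => a
  | baa => bb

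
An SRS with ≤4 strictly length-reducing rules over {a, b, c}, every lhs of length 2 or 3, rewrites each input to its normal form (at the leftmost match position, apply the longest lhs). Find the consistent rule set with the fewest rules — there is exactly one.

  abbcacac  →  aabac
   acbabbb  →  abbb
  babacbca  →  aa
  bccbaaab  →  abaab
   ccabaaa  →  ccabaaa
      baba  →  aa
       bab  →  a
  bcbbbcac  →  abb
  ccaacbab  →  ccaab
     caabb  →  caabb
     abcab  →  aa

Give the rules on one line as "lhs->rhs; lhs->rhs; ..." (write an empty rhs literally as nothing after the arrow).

  | abbcacac => abbacac => aabcac => aabac
  | acbabbb => abbb
  | babacbca => aacbca => aacba => aa
  | bccbaaab => bcbaaab => bbaaab => abaab

bab->a; bba->ab; bc->b; cba->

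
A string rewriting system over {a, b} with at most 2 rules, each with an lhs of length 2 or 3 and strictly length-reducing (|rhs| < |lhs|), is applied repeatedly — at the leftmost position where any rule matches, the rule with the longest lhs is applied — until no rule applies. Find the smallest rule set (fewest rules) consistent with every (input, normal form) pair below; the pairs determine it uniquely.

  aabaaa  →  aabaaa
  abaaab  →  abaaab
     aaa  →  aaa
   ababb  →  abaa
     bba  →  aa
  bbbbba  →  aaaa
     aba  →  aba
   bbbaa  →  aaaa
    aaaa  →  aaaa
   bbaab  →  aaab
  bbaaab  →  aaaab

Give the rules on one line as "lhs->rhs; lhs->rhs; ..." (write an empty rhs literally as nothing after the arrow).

  | aabaaa
  | abaaab
  | aaa
  | ababb => abaa

bb->a; bbb->aa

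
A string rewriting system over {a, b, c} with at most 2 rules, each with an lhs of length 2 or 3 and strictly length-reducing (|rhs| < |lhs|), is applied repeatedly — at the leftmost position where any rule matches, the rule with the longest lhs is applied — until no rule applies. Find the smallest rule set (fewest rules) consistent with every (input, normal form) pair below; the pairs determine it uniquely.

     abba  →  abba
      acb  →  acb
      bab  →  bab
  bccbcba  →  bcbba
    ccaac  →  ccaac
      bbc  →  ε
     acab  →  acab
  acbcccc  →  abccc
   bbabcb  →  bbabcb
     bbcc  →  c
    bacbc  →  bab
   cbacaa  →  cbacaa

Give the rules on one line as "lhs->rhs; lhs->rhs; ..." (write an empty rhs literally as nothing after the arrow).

bbc->; cbc->b

  | abba
  | acb
  | bab
  | bccbcba => bcbba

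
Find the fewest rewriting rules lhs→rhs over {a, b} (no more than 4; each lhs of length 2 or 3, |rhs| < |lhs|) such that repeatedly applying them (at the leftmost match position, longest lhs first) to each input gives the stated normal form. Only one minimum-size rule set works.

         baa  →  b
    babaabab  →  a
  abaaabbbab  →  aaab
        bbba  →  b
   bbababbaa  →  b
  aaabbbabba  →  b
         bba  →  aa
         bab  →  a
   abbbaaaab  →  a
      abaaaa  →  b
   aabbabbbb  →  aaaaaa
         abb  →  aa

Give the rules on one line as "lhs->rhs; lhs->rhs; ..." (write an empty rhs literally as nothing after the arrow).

  | baa => ba => b
  | babaabab => bbaabab => aaabab => aabab => abab => bab => bb => a
  | abaaabbbab => baaabbbab => baabbbab => babbbab => bbbbab => abbab => aaab
  | bbba => aba => ba => b

aba->ba; ba->b; bb->a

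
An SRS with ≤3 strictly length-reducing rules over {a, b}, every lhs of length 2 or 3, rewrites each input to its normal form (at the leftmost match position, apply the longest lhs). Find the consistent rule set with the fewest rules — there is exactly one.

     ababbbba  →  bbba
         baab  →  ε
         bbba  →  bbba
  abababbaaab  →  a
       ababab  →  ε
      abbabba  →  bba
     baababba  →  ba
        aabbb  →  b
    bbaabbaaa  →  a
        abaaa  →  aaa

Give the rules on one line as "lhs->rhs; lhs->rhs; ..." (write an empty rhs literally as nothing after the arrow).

ab->; baa->a

  | ababbbba => abbbba => bbba
  | baab => ab => ε
  | bbba
  | abababbaaab => ababbaaab => abbaaab => baaab => aab => a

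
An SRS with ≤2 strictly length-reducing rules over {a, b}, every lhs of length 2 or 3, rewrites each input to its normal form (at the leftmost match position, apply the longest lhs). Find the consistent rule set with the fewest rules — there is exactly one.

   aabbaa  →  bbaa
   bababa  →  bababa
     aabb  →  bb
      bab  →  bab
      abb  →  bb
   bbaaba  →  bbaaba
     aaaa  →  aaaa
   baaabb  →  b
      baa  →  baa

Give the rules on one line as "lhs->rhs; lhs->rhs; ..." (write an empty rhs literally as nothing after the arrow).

abb->bb; bbb->b

  | aabbaa => abbaa => bbaa
  | bababa
  | aabb => abb => bb
  | bab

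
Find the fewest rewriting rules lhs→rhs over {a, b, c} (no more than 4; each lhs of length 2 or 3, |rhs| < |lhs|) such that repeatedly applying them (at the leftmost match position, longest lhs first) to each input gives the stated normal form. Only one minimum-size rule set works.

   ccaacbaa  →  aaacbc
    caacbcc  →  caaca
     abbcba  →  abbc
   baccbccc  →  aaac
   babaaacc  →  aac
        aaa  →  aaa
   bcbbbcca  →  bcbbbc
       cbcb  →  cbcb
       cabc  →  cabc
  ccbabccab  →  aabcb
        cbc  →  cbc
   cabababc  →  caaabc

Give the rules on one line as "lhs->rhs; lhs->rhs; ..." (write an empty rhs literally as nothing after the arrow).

ba->a; baa->bc; bca->bc; cc->a

  | ccaacbaa => aaacbaa => aaacbc
  | caacbcc => caacba => caaca
  | abbcba => abbca => abbc
  | baccbccc => accbccc => aabccc => aabac => aaac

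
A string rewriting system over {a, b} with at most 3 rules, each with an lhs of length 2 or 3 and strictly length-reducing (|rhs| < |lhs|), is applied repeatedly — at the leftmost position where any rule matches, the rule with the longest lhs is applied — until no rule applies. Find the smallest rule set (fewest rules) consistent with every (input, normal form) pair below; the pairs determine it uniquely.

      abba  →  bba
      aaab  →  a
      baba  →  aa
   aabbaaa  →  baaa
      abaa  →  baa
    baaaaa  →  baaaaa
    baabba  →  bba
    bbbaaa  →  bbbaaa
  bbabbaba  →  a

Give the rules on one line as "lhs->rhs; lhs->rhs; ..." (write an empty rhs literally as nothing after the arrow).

  | abba => bba
  | aaab => a
  | baba => aa
  | aabbaaa => baaa

aab->; ab->b; bab->a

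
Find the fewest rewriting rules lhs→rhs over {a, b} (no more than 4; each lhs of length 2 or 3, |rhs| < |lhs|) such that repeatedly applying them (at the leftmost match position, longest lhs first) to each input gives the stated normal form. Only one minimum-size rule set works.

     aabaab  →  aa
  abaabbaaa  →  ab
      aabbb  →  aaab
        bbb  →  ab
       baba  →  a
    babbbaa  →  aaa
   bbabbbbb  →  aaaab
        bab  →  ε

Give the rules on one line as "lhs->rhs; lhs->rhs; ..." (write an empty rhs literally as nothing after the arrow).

  | aabaab => aabab => aa
  | abaabbaaa => ababbaaa => abaaa => abaa => aba => ab
  | aabbb => aaab
  | bbb => ab

ba->b; bab->; bb->a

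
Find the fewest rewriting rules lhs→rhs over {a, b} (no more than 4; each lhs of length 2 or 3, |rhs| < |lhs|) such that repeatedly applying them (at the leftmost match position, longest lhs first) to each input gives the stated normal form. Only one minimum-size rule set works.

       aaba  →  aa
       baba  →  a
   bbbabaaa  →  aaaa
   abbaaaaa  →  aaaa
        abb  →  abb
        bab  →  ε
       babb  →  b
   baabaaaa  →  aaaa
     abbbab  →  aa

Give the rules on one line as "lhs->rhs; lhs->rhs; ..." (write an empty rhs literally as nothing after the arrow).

ba->; bab->; bbb->ab

  | aaba => aa
  | baba => a
  | bbbabaaa => ababaaa => aaaa
  | abbaaaaa => abaaaa => aaaa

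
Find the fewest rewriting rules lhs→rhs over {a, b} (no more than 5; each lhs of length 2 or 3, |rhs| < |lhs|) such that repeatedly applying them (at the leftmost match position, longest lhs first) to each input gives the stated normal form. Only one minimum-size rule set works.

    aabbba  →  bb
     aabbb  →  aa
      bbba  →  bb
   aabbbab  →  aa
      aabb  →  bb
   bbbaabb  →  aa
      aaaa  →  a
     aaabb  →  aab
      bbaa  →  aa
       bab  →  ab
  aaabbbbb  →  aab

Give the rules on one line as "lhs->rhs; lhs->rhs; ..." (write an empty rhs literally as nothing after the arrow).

  | aabbba => aaaba => bbba => aaa => bb
  | aabbb => aaab => bbb => aa
  | bbba => aaa => bb
  | aabbbab => aaabab => bbbab => aaab => bbb => aa

aaa->bb; abb->aa; ba->a; bbb->aa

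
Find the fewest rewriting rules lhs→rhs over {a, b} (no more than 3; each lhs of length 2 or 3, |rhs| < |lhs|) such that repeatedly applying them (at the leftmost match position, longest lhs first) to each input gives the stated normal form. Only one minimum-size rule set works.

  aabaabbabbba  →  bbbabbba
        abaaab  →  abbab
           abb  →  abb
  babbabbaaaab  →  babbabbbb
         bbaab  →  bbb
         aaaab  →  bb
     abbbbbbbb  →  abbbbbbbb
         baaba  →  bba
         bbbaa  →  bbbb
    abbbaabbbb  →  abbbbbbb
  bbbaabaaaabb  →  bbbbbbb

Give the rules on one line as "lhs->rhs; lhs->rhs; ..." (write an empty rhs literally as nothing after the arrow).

aa->b; aab->b

  | aabaabbabbba => baabbabbba => bbbabbba
  | abaaab => abbab
  | abb
  | babbabbaaaab => babbabbbaab => babbabbbb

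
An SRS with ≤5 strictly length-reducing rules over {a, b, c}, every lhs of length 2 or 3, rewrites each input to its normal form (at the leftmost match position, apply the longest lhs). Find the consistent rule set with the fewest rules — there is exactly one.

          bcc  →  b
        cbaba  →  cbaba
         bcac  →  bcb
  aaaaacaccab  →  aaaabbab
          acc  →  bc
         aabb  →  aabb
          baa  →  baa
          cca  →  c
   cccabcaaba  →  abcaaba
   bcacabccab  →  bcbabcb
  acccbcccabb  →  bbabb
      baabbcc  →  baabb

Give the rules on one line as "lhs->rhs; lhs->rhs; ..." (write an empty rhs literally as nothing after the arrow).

  | bcc => b
  | cbaba
  | bcac => bcb
  | aaaaacaccab => aaaabaccab => aaaabbcab => aaaabbab

ac->b; cab->ab; cc->; cca->c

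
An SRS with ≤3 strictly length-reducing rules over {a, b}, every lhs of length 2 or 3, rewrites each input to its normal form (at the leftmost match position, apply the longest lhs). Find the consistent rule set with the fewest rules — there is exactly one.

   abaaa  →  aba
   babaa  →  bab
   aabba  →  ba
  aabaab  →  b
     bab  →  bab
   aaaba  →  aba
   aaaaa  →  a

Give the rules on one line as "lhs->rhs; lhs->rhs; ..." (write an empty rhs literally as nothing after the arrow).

aa->; bb->b

  | abaaa => aba
  | babaa => bab
  | aabba => bba => ba
  | aabaab => baab => bb => b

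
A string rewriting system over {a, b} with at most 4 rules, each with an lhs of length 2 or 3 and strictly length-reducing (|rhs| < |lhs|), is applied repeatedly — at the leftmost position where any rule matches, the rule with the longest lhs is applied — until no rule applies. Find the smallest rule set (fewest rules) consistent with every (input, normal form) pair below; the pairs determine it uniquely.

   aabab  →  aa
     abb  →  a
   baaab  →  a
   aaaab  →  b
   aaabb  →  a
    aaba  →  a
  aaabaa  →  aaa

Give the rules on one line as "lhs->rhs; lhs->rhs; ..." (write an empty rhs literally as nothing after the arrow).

aab->b; ab->a; ba->a; bab->aa

  | aabab => bab => aa
  | abb => ab => a
  | baaab => aaab => ab => a
  | aaaab => aab => b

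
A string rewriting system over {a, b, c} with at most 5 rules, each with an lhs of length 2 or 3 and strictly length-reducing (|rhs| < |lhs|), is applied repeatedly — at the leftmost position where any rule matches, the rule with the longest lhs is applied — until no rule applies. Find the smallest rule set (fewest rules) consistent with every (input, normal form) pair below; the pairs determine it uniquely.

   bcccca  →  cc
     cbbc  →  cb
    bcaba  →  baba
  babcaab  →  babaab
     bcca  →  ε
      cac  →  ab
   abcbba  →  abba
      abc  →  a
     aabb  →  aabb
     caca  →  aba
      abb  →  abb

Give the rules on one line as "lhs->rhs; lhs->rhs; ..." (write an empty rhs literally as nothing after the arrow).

bc->; bca->ba; ca->; cac->ab

  | bcccca => ccca => cc
  | cbbc => cb
  | bcaba => baba
  | babcaab => babaab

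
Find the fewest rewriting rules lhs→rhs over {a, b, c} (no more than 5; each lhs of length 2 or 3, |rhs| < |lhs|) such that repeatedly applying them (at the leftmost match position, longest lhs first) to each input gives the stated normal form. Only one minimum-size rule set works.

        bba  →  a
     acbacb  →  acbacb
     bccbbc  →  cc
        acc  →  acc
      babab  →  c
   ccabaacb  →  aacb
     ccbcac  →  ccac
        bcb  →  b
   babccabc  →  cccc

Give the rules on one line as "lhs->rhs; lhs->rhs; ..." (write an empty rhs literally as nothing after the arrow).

ab->c; bb->; bc->; caa->aa

  | bba => a
  | acbacb
  | bccbbc => cbbc => cc
  | acc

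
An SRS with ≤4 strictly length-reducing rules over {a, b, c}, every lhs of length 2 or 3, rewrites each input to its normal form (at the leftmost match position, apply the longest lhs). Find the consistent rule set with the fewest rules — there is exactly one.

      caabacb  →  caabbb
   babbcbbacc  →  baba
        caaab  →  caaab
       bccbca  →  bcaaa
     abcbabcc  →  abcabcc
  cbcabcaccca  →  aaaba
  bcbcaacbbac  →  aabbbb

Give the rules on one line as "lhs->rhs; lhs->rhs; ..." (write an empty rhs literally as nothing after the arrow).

ac->b; baa->a; cb->c; cbc->aa

  | caabacb => caabbb
  | babbcbbacc => babbcbacc => babbcacc => babbcbc => babbaa => baba
  | caaab
  | bccbca => bcaaa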